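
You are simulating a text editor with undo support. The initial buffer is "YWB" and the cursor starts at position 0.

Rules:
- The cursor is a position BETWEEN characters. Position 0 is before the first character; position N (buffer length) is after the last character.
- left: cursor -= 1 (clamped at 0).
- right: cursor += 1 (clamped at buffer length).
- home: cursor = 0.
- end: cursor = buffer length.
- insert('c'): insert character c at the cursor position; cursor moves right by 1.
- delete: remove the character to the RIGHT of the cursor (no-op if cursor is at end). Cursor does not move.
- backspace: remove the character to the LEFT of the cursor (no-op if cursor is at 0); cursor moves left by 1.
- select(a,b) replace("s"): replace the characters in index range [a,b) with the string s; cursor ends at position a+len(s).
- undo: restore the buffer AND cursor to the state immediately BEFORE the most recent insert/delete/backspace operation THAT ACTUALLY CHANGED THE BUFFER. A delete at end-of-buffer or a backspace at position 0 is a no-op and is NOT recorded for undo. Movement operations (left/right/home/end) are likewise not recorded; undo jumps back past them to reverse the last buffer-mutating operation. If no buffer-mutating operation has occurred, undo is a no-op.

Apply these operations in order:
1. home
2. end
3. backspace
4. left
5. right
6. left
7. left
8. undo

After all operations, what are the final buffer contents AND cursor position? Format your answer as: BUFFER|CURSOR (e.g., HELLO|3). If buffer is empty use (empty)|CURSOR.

Answer: YWB|3

Derivation:
After op 1 (home): buf='YWB' cursor=0
After op 2 (end): buf='YWB' cursor=3
After op 3 (backspace): buf='YW' cursor=2
After op 4 (left): buf='YW' cursor=1
After op 5 (right): buf='YW' cursor=2
After op 6 (left): buf='YW' cursor=1
After op 7 (left): buf='YW' cursor=0
After op 8 (undo): buf='YWB' cursor=3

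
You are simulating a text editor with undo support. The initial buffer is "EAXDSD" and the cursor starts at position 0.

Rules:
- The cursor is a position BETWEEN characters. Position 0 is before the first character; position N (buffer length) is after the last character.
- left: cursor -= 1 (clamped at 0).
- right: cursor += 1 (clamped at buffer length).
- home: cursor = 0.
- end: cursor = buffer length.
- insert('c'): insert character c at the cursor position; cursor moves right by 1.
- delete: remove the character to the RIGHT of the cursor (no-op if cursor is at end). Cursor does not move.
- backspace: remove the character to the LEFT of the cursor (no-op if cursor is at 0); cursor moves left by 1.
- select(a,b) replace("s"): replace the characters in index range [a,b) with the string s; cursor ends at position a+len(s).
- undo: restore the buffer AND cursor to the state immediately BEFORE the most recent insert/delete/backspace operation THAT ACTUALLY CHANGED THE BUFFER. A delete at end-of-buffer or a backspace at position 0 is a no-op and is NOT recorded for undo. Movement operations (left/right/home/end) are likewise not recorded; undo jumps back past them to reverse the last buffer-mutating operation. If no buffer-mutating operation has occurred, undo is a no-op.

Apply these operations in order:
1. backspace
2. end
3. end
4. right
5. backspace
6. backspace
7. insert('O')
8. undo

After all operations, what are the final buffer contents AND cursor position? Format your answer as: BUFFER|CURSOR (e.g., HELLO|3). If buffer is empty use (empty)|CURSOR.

After op 1 (backspace): buf='EAXDSD' cursor=0
After op 2 (end): buf='EAXDSD' cursor=6
After op 3 (end): buf='EAXDSD' cursor=6
After op 4 (right): buf='EAXDSD' cursor=6
After op 5 (backspace): buf='EAXDS' cursor=5
After op 6 (backspace): buf='EAXD' cursor=4
After op 7 (insert('O')): buf='EAXDO' cursor=5
After op 8 (undo): buf='EAXD' cursor=4

Answer: EAXD|4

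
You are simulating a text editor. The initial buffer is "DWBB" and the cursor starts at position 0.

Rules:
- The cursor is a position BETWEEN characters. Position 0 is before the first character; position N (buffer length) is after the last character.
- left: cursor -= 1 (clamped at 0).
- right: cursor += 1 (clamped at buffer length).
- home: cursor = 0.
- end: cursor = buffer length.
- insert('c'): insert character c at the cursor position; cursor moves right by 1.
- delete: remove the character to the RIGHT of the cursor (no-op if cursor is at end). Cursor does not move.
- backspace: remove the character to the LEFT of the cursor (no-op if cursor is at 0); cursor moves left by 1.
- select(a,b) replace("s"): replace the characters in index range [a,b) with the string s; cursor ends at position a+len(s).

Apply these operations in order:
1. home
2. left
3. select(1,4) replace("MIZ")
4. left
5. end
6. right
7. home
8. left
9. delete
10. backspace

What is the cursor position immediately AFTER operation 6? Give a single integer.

Answer: 4

Derivation:
After op 1 (home): buf='DWBB' cursor=0
After op 2 (left): buf='DWBB' cursor=0
After op 3 (select(1,4) replace("MIZ")): buf='DMIZ' cursor=4
After op 4 (left): buf='DMIZ' cursor=3
After op 5 (end): buf='DMIZ' cursor=4
After op 6 (right): buf='DMIZ' cursor=4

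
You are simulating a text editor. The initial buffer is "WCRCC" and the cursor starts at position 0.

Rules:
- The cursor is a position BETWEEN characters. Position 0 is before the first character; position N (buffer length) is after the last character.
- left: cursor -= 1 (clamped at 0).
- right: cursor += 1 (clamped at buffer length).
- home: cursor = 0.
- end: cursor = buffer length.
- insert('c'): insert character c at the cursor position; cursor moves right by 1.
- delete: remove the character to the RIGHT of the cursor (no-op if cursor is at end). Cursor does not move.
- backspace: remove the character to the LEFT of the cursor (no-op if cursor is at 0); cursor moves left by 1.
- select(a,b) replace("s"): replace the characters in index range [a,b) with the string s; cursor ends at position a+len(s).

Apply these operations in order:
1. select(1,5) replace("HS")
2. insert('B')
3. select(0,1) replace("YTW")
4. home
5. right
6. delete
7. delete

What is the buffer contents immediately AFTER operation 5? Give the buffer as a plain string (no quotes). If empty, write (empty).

After op 1 (select(1,5) replace("HS")): buf='WHS' cursor=3
After op 2 (insert('B')): buf='WHSB' cursor=4
After op 3 (select(0,1) replace("YTW")): buf='YTWHSB' cursor=3
After op 4 (home): buf='YTWHSB' cursor=0
After op 5 (right): buf='YTWHSB' cursor=1

Answer: YTWHSB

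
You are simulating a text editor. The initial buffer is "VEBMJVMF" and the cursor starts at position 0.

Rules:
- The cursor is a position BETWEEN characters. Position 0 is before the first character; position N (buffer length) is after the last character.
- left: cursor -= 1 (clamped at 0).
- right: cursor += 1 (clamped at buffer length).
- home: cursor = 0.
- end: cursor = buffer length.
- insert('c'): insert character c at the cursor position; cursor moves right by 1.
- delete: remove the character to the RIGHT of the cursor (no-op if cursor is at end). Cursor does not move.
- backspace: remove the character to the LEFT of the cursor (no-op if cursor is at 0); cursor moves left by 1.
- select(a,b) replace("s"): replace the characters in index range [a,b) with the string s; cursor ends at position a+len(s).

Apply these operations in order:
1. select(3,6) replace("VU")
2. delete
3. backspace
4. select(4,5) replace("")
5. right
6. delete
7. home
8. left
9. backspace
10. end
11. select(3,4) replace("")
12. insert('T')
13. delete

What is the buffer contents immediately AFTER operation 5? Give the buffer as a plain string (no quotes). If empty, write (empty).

Answer: VEBV

Derivation:
After op 1 (select(3,6) replace("VU")): buf='VEBVUMF' cursor=5
After op 2 (delete): buf='VEBVUF' cursor=5
After op 3 (backspace): buf='VEBVF' cursor=4
After op 4 (select(4,5) replace("")): buf='VEBV' cursor=4
After op 5 (right): buf='VEBV' cursor=4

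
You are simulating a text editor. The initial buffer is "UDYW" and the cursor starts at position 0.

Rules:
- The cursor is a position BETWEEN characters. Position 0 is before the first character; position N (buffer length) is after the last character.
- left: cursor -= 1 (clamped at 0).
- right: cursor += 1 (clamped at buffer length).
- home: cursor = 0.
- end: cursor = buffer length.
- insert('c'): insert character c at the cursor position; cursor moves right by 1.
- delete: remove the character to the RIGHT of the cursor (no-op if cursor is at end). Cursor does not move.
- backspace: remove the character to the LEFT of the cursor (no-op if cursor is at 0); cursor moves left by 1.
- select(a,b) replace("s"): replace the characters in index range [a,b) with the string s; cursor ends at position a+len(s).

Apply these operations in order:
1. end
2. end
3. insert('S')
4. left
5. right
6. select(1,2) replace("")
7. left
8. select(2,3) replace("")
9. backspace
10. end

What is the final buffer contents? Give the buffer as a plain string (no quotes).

Answer: US

Derivation:
After op 1 (end): buf='UDYW' cursor=4
After op 2 (end): buf='UDYW' cursor=4
After op 3 (insert('S')): buf='UDYWS' cursor=5
After op 4 (left): buf='UDYWS' cursor=4
After op 5 (right): buf='UDYWS' cursor=5
After op 6 (select(1,2) replace("")): buf='UYWS' cursor=1
After op 7 (left): buf='UYWS' cursor=0
After op 8 (select(2,3) replace("")): buf='UYS' cursor=2
After op 9 (backspace): buf='US' cursor=1
After op 10 (end): buf='US' cursor=2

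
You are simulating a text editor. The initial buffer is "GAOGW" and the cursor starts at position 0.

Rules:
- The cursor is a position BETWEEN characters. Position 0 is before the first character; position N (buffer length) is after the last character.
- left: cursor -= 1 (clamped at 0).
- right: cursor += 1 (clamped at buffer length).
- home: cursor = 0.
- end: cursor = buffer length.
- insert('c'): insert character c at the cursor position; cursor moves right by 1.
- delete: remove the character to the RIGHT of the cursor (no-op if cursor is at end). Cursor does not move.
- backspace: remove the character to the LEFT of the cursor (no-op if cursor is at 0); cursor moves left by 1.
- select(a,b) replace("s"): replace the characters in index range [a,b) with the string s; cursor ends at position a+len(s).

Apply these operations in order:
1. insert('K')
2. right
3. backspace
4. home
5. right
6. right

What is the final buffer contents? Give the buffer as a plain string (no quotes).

After op 1 (insert('K')): buf='KGAOGW' cursor=1
After op 2 (right): buf='KGAOGW' cursor=2
After op 3 (backspace): buf='KAOGW' cursor=1
After op 4 (home): buf='KAOGW' cursor=0
After op 5 (right): buf='KAOGW' cursor=1
After op 6 (right): buf='KAOGW' cursor=2

Answer: KAOGW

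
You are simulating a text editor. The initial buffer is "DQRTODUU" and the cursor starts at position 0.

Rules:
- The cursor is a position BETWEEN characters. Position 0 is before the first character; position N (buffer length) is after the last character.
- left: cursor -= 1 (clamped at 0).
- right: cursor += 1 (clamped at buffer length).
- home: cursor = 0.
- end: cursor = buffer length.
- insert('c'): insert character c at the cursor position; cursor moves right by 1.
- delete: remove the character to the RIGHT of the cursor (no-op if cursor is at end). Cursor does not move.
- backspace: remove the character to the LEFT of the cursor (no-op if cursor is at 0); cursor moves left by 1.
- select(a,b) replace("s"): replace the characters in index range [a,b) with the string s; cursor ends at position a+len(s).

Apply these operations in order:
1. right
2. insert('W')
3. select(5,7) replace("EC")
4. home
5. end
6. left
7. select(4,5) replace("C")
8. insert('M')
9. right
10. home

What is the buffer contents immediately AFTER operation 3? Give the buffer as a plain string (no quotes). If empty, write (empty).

Answer: DWQRTECUU

Derivation:
After op 1 (right): buf='DQRTODUU' cursor=1
After op 2 (insert('W')): buf='DWQRTODUU' cursor=2
After op 3 (select(5,7) replace("EC")): buf='DWQRTECUU' cursor=7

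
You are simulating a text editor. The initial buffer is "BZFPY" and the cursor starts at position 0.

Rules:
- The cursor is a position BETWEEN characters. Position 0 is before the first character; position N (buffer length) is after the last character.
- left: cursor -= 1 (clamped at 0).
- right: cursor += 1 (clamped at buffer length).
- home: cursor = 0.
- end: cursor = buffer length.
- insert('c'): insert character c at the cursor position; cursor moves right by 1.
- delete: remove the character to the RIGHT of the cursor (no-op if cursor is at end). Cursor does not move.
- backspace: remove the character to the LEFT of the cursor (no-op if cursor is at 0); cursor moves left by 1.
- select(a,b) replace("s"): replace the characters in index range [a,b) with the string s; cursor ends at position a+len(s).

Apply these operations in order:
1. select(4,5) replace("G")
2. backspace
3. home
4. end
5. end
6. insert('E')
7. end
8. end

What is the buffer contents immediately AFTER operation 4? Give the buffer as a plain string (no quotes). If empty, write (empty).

After op 1 (select(4,5) replace("G")): buf='BZFPG' cursor=5
After op 2 (backspace): buf='BZFP' cursor=4
After op 3 (home): buf='BZFP' cursor=0
After op 4 (end): buf='BZFP' cursor=4

Answer: BZFP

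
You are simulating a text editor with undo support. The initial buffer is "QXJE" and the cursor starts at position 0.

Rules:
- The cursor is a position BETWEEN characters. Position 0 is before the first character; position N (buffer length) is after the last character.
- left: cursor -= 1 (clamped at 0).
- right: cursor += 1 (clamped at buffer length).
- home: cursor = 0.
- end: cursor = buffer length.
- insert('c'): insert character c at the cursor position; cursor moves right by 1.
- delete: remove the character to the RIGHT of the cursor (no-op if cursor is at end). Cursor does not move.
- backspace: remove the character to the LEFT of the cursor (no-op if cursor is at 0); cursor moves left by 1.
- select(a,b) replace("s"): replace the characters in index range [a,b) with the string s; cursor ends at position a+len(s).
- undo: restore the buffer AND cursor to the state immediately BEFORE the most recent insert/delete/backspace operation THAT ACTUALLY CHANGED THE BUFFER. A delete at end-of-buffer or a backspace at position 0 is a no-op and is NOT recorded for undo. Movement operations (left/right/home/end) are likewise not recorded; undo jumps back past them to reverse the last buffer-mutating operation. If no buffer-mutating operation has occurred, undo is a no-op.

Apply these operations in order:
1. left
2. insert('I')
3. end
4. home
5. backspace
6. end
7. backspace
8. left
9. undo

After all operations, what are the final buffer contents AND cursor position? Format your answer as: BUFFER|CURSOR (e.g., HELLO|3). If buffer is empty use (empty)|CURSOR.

Answer: IQXJE|5

Derivation:
After op 1 (left): buf='QXJE' cursor=0
After op 2 (insert('I')): buf='IQXJE' cursor=1
After op 3 (end): buf='IQXJE' cursor=5
After op 4 (home): buf='IQXJE' cursor=0
After op 5 (backspace): buf='IQXJE' cursor=0
After op 6 (end): buf='IQXJE' cursor=5
After op 7 (backspace): buf='IQXJ' cursor=4
After op 8 (left): buf='IQXJ' cursor=3
After op 9 (undo): buf='IQXJE' cursor=5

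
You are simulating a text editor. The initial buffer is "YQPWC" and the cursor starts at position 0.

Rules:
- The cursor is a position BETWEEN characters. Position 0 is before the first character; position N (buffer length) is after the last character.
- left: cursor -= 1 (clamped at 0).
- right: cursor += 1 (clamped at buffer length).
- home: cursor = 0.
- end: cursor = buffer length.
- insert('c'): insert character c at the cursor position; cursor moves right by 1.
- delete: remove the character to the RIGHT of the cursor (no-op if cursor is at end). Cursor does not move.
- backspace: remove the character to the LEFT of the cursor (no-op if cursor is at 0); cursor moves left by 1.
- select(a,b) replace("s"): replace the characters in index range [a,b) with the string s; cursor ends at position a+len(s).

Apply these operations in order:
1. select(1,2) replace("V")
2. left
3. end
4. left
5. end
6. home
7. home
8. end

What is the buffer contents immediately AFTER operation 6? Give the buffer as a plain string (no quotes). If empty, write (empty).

After op 1 (select(1,2) replace("V")): buf='YVPWC' cursor=2
After op 2 (left): buf='YVPWC' cursor=1
After op 3 (end): buf='YVPWC' cursor=5
After op 4 (left): buf='YVPWC' cursor=4
After op 5 (end): buf='YVPWC' cursor=5
After op 6 (home): buf='YVPWC' cursor=0

Answer: YVPWC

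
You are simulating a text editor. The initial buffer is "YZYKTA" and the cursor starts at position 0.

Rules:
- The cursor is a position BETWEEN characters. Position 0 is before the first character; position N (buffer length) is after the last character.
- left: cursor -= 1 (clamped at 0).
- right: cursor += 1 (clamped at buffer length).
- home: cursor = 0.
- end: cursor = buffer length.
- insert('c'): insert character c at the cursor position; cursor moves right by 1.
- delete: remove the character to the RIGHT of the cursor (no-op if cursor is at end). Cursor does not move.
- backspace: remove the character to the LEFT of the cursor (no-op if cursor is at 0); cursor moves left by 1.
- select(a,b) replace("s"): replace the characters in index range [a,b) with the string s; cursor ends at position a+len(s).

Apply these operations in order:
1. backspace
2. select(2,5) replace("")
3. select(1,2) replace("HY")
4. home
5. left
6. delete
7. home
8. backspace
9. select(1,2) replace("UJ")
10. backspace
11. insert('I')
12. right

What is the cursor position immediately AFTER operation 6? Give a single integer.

Answer: 0

Derivation:
After op 1 (backspace): buf='YZYKTA' cursor=0
After op 2 (select(2,5) replace("")): buf='YZA' cursor=2
After op 3 (select(1,2) replace("HY")): buf='YHYA' cursor=3
After op 4 (home): buf='YHYA' cursor=0
After op 5 (left): buf='YHYA' cursor=0
After op 6 (delete): buf='HYA' cursor=0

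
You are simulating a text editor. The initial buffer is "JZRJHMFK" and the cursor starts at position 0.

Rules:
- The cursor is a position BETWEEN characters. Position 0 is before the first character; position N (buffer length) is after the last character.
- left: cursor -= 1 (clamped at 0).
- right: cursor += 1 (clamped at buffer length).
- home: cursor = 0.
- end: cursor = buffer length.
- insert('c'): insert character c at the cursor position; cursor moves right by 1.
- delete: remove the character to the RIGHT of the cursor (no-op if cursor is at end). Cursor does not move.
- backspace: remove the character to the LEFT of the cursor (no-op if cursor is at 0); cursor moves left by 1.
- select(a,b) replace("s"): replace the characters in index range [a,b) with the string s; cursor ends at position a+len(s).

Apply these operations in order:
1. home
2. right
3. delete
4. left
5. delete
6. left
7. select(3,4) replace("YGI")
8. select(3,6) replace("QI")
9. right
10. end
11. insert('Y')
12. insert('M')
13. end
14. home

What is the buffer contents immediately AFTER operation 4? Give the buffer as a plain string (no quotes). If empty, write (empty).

Answer: JRJHMFK

Derivation:
After op 1 (home): buf='JZRJHMFK' cursor=0
After op 2 (right): buf='JZRJHMFK' cursor=1
After op 3 (delete): buf='JRJHMFK' cursor=1
After op 4 (left): buf='JRJHMFK' cursor=0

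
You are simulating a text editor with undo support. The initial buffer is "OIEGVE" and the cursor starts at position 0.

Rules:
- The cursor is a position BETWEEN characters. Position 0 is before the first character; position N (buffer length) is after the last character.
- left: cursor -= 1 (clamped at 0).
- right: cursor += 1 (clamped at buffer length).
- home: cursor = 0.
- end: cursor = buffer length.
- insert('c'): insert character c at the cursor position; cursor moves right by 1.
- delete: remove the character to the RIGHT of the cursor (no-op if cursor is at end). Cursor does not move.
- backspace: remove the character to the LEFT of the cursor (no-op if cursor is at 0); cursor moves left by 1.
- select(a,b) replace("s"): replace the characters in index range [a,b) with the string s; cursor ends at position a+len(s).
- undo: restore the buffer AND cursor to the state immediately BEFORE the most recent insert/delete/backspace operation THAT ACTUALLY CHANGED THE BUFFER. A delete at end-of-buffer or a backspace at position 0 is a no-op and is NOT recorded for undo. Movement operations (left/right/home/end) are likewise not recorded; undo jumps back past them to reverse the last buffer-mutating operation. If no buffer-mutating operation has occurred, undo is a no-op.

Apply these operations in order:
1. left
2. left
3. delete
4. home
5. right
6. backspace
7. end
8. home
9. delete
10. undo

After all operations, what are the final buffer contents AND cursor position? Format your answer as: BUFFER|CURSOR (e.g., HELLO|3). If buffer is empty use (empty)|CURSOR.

After op 1 (left): buf='OIEGVE' cursor=0
After op 2 (left): buf='OIEGVE' cursor=0
After op 3 (delete): buf='IEGVE' cursor=0
After op 4 (home): buf='IEGVE' cursor=0
After op 5 (right): buf='IEGVE' cursor=1
After op 6 (backspace): buf='EGVE' cursor=0
After op 7 (end): buf='EGVE' cursor=4
After op 8 (home): buf='EGVE' cursor=0
After op 9 (delete): buf='GVE' cursor=0
After op 10 (undo): buf='EGVE' cursor=0

Answer: EGVE|0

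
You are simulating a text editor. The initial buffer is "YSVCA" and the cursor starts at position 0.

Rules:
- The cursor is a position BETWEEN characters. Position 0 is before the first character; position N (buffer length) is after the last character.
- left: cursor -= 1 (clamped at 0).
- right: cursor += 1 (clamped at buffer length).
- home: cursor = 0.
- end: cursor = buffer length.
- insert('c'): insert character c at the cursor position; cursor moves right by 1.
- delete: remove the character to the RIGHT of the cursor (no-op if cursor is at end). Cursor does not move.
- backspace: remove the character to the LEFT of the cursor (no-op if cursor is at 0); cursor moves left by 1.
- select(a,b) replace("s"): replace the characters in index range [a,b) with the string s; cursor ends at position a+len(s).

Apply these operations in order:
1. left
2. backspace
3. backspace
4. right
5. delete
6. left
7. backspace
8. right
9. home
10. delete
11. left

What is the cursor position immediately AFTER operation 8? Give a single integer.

Answer: 1

Derivation:
After op 1 (left): buf='YSVCA' cursor=0
After op 2 (backspace): buf='YSVCA' cursor=0
After op 3 (backspace): buf='YSVCA' cursor=0
After op 4 (right): buf='YSVCA' cursor=1
After op 5 (delete): buf='YVCA' cursor=1
After op 6 (left): buf='YVCA' cursor=0
After op 7 (backspace): buf='YVCA' cursor=0
After op 8 (right): buf='YVCA' cursor=1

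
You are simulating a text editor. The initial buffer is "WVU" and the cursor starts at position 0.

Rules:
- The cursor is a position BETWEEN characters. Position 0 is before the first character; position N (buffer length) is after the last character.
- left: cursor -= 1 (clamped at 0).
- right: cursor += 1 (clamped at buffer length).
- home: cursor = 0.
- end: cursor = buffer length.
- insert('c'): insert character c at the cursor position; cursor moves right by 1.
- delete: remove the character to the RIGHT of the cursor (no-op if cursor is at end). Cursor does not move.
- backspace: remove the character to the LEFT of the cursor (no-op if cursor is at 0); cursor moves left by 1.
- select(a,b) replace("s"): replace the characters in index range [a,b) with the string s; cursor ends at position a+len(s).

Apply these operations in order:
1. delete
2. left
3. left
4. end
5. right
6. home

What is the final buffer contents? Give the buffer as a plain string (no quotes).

After op 1 (delete): buf='VU' cursor=0
After op 2 (left): buf='VU' cursor=0
After op 3 (left): buf='VU' cursor=0
After op 4 (end): buf='VU' cursor=2
After op 5 (right): buf='VU' cursor=2
After op 6 (home): buf='VU' cursor=0

Answer: VU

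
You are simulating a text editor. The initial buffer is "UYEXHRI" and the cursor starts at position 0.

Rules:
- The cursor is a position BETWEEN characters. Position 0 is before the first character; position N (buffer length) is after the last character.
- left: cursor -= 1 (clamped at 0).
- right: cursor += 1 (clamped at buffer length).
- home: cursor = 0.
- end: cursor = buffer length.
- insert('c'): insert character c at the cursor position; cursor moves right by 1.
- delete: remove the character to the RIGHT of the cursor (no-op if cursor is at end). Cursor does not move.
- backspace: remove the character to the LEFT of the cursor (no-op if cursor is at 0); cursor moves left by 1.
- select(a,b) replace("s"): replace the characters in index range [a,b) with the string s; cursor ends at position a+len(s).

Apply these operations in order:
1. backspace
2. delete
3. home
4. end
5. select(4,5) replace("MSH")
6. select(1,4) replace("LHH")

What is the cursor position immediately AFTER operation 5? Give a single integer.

Answer: 7

Derivation:
After op 1 (backspace): buf='UYEXHRI' cursor=0
After op 2 (delete): buf='YEXHRI' cursor=0
After op 3 (home): buf='YEXHRI' cursor=0
After op 4 (end): buf='YEXHRI' cursor=6
After op 5 (select(4,5) replace("MSH")): buf='YEXHMSHI' cursor=7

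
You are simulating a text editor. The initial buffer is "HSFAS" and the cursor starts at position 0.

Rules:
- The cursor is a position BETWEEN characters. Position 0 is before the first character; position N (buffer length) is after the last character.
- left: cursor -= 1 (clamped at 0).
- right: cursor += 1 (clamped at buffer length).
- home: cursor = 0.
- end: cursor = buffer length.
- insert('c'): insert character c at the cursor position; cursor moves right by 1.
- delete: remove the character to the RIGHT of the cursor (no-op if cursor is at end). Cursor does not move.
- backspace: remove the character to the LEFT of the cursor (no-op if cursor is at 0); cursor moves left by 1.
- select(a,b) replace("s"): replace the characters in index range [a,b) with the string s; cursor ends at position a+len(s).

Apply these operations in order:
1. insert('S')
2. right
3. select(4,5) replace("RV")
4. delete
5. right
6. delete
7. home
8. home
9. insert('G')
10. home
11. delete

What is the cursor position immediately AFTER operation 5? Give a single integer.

After op 1 (insert('S')): buf='SHSFAS' cursor=1
After op 2 (right): buf='SHSFAS' cursor=2
After op 3 (select(4,5) replace("RV")): buf='SHSFRVS' cursor=6
After op 4 (delete): buf='SHSFRV' cursor=6
After op 5 (right): buf='SHSFRV' cursor=6

Answer: 6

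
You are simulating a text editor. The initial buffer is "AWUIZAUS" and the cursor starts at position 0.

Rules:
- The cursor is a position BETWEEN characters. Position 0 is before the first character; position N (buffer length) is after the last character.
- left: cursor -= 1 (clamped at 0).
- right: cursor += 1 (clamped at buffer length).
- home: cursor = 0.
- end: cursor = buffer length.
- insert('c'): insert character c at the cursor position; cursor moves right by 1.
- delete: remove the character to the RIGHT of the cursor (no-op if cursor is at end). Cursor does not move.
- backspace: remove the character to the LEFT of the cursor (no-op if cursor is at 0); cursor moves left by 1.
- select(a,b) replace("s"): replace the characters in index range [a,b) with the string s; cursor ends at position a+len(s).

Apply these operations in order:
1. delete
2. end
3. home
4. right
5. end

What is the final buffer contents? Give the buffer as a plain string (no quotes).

Answer: WUIZAUS

Derivation:
After op 1 (delete): buf='WUIZAUS' cursor=0
After op 2 (end): buf='WUIZAUS' cursor=7
After op 3 (home): buf='WUIZAUS' cursor=0
After op 4 (right): buf='WUIZAUS' cursor=1
After op 5 (end): buf='WUIZAUS' cursor=7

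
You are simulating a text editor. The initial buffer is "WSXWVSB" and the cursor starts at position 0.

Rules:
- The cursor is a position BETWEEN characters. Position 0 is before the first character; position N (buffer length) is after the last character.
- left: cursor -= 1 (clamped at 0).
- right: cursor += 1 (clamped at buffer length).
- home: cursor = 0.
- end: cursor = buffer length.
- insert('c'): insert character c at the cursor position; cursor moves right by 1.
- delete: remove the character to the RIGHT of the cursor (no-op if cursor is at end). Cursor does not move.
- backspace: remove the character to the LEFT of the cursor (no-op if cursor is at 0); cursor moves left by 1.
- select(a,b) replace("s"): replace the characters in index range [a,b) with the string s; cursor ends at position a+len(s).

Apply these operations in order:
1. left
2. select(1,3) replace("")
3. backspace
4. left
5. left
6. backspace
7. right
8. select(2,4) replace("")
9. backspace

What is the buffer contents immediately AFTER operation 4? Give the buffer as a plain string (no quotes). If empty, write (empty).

After op 1 (left): buf='WSXWVSB' cursor=0
After op 2 (select(1,3) replace("")): buf='WWVSB' cursor=1
After op 3 (backspace): buf='WVSB' cursor=0
After op 4 (left): buf='WVSB' cursor=0

Answer: WVSB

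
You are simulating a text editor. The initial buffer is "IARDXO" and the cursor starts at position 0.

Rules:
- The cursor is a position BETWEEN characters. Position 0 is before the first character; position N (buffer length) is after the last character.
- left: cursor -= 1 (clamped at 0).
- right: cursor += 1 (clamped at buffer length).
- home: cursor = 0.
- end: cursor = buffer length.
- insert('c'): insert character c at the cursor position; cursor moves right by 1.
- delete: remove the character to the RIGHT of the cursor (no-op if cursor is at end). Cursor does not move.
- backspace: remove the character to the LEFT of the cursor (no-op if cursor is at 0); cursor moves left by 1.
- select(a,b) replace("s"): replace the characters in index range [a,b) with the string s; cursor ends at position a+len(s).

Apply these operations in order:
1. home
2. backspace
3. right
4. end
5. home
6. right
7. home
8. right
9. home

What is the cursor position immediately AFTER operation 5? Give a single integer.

After op 1 (home): buf='IARDXO' cursor=0
After op 2 (backspace): buf='IARDXO' cursor=0
After op 3 (right): buf='IARDXO' cursor=1
After op 4 (end): buf='IARDXO' cursor=6
After op 5 (home): buf='IARDXO' cursor=0

Answer: 0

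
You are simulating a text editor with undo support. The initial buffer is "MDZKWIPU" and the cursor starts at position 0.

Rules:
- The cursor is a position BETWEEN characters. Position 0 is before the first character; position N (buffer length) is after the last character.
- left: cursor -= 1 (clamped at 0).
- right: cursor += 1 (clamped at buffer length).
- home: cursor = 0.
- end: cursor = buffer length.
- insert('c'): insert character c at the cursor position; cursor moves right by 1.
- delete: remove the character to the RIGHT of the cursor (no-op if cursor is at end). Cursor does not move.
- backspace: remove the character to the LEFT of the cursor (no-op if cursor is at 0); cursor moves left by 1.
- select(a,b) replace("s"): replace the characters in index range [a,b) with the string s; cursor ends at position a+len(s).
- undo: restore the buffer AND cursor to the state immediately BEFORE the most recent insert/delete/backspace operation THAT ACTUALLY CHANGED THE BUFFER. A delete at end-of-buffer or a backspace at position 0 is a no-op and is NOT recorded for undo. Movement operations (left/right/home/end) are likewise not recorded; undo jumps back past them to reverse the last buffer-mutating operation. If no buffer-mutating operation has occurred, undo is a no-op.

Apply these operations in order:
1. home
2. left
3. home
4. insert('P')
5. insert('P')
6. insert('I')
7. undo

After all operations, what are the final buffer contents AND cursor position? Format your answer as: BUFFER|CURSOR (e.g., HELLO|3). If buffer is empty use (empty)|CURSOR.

After op 1 (home): buf='MDZKWIPU' cursor=0
After op 2 (left): buf='MDZKWIPU' cursor=0
After op 3 (home): buf='MDZKWIPU' cursor=0
After op 4 (insert('P')): buf='PMDZKWIPU' cursor=1
After op 5 (insert('P')): buf='PPMDZKWIPU' cursor=2
After op 6 (insert('I')): buf='PPIMDZKWIPU' cursor=3
After op 7 (undo): buf='PPMDZKWIPU' cursor=2

Answer: PPMDZKWIPU|2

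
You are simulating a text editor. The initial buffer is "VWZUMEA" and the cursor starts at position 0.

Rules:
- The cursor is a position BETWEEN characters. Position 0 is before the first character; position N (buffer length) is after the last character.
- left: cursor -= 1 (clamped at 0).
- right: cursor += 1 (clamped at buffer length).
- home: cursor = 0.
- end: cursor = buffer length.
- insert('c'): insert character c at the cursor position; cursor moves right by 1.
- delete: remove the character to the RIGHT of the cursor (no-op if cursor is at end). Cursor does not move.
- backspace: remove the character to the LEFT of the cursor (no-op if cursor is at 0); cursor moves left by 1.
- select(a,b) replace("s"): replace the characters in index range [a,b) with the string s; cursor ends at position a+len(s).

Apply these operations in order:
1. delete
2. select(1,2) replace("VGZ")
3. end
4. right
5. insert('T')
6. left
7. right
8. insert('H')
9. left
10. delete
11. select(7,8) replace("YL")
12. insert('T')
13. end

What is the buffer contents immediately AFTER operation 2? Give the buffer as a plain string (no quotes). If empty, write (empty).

After op 1 (delete): buf='WZUMEA' cursor=0
After op 2 (select(1,2) replace("VGZ")): buf='WVGZUMEA' cursor=4

Answer: WVGZUMEA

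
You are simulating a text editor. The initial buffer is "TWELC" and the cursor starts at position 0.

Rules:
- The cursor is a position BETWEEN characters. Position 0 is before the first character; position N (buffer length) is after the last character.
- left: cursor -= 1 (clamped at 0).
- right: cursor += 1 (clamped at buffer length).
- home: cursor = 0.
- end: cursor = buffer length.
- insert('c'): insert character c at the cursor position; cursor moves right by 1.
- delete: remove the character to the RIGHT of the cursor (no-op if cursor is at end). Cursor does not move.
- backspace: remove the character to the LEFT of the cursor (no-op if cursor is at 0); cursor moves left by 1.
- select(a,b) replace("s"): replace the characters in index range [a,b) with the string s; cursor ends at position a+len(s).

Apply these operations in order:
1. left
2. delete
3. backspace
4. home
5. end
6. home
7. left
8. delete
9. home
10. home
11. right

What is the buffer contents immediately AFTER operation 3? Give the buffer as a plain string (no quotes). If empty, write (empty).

After op 1 (left): buf='TWELC' cursor=0
After op 2 (delete): buf='WELC' cursor=0
After op 3 (backspace): buf='WELC' cursor=0

Answer: WELC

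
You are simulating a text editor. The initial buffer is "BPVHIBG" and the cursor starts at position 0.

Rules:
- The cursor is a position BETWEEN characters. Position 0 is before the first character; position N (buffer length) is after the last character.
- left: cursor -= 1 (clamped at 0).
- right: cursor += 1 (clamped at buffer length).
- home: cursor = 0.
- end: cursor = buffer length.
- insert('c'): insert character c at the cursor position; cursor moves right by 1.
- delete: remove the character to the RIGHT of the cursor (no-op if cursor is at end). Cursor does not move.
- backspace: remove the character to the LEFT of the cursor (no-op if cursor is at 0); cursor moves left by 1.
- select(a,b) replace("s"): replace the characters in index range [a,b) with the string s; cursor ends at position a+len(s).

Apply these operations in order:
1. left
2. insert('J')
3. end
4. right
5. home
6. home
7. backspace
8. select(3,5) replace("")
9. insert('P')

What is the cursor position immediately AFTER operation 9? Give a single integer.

After op 1 (left): buf='BPVHIBG' cursor=0
After op 2 (insert('J')): buf='JBPVHIBG' cursor=1
After op 3 (end): buf='JBPVHIBG' cursor=8
After op 4 (right): buf='JBPVHIBG' cursor=8
After op 5 (home): buf='JBPVHIBG' cursor=0
After op 6 (home): buf='JBPVHIBG' cursor=0
After op 7 (backspace): buf='JBPVHIBG' cursor=0
After op 8 (select(3,5) replace("")): buf='JBPIBG' cursor=3
After op 9 (insert('P')): buf='JBPPIBG' cursor=4

Answer: 4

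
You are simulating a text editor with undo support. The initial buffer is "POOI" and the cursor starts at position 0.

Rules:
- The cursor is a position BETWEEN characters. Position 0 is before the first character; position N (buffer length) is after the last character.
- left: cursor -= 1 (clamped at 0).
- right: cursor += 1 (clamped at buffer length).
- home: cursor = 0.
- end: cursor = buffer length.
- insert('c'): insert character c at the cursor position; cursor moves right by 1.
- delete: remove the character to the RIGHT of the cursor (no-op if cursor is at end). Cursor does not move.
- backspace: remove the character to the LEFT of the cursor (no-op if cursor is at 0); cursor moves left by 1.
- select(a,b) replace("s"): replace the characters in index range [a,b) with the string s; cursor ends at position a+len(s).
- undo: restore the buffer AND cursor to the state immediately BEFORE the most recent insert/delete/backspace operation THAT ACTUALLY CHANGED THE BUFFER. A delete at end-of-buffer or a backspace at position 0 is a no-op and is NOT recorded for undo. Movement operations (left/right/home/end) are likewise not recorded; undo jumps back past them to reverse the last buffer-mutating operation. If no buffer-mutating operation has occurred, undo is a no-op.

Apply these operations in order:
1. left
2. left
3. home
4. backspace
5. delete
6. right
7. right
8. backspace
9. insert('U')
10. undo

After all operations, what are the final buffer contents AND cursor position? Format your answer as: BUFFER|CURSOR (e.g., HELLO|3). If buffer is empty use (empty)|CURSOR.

Answer: OI|1

Derivation:
After op 1 (left): buf='POOI' cursor=0
After op 2 (left): buf='POOI' cursor=0
After op 3 (home): buf='POOI' cursor=0
After op 4 (backspace): buf='POOI' cursor=0
After op 5 (delete): buf='OOI' cursor=0
After op 6 (right): buf='OOI' cursor=1
After op 7 (right): buf='OOI' cursor=2
After op 8 (backspace): buf='OI' cursor=1
After op 9 (insert('U')): buf='OUI' cursor=2
After op 10 (undo): buf='OI' cursor=1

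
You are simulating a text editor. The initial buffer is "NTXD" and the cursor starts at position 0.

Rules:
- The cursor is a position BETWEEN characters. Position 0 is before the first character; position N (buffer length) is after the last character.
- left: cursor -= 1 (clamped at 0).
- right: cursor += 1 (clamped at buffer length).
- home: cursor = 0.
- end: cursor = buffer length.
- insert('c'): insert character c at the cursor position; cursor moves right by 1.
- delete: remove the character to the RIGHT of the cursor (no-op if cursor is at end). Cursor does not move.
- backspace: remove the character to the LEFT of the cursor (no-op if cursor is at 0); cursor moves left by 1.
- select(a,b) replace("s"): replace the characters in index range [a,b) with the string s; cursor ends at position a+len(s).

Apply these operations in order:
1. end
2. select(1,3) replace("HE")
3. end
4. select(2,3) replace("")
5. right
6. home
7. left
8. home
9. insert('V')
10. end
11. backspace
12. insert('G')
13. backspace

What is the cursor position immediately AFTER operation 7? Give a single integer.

After op 1 (end): buf='NTXD' cursor=4
After op 2 (select(1,3) replace("HE")): buf='NHED' cursor=3
After op 3 (end): buf='NHED' cursor=4
After op 4 (select(2,3) replace("")): buf='NHD' cursor=2
After op 5 (right): buf='NHD' cursor=3
After op 6 (home): buf='NHD' cursor=0
After op 7 (left): buf='NHD' cursor=0

Answer: 0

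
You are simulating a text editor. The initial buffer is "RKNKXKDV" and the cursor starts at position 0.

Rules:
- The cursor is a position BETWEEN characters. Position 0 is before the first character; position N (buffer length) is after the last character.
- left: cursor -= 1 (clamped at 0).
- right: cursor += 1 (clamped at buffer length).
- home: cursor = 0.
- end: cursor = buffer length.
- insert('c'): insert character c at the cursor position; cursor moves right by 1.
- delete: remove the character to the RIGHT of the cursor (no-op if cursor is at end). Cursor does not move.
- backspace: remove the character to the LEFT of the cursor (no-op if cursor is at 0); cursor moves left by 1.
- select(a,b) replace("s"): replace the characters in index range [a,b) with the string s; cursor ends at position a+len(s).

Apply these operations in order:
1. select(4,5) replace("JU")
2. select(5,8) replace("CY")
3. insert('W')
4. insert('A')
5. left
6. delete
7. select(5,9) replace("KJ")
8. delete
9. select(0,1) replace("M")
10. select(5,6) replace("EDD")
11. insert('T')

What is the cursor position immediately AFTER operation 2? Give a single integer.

Answer: 7

Derivation:
After op 1 (select(4,5) replace("JU")): buf='RKNKJUKDV' cursor=6
After op 2 (select(5,8) replace("CY")): buf='RKNKJCYV' cursor=7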